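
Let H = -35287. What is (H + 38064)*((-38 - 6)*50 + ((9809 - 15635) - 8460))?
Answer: -45781622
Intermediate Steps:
(H + 38064)*((-38 - 6)*50 + ((9809 - 15635) - 8460)) = (-35287 + 38064)*((-38 - 6)*50 + ((9809 - 15635) - 8460)) = 2777*(-44*50 + (-5826 - 8460)) = 2777*(-2200 - 14286) = 2777*(-16486) = -45781622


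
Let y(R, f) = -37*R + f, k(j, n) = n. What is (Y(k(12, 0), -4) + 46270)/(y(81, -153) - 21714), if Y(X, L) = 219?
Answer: -46489/24864 ≈ -1.8697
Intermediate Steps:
y(R, f) = f - 37*R
(Y(k(12, 0), -4) + 46270)/(y(81, -153) - 21714) = (219 + 46270)/((-153 - 37*81) - 21714) = 46489/((-153 - 2997) - 21714) = 46489/(-3150 - 21714) = 46489/(-24864) = 46489*(-1/24864) = -46489/24864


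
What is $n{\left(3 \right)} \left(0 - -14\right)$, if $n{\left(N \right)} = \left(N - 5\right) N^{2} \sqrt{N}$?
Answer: $- 252 \sqrt{3} \approx -436.48$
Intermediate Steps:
$n{\left(N \right)} = N^{\frac{5}{2}} \left(-5 + N\right)$ ($n{\left(N \right)} = \left(N - 5\right) N^{2} \sqrt{N} = \left(-5 + N\right) N^{2} \sqrt{N} = N^{2} \left(-5 + N\right) \sqrt{N} = N^{\frac{5}{2}} \left(-5 + N\right)$)
$n{\left(3 \right)} \left(0 - -14\right) = 3^{\frac{5}{2}} \left(-5 + 3\right) \left(0 - -14\right) = 9 \sqrt{3} \left(-2\right) \left(0 + 14\right) = - 18 \sqrt{3} \cdot 14 = - 252 \sqrt{3}$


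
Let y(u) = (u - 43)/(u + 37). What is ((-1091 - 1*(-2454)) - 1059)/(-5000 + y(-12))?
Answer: -1520/25011 ≈ -0.060773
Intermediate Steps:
y(u) = (-43 + u)/(37 + u)
((-1091 - 1*(-2454)) - 1059)/(-5000 + y(-12)) = ((-1091 - 1*(-2454)) - 1059)/(-5000 + (-43 - 12)/(37 - 12)) = ((-1091 + 2454) - 1059)/(-5000 - 55/25) = (1363 - 1059)/(-5000 + (1/25)*(-55)) = 304/(-5000 - 11/5) = 304/(-25011/5) = 304*(-5/25011) = -1520/25011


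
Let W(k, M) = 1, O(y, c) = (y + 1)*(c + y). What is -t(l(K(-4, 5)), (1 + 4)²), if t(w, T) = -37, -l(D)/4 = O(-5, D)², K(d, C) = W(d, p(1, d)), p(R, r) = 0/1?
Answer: 37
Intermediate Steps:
p(R, r) = 0 (p(R, r) = 0*1 = 0)
O(y, c) = (1 + y)*(c + y)
K(d, C) = 1
l(D) = -4*(20 - 4*D)² (l(D) = -4*(D - 5 + (-5)² + D*(-5))² = -4*(D - 5 + 25 - 5*D)² = -4*(20 - 4*D)²)
-t(l(K(-4, 5)), (1 + 4)²) = -1*(-37) = 37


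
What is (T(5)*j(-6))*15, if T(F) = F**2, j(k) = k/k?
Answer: 375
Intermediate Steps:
j(k) = 1
(T(5)*j(-6))*15 = (5**2*1)*15 = (25*1)*15 = 25*15 = 375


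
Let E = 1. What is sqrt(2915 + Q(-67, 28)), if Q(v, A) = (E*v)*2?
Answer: 3*sqrt(309) ≈ 52.735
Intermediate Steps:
Q(v, A) = 2*v (Q(v, A) = (1*v)*2 = v*2 = 2*v)
sqrt(2915 + Q(-67, 28)) = sqrt(2915 + 2*(-67)) = sqrt(2915 - 134) = sqrt(2781) = 3*sqrt(309)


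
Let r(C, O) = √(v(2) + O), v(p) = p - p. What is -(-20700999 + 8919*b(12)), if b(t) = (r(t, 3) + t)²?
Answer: 19389906 - 214056*√3 ≈ 1.9019e+7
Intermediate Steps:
v(p) = 0
r(C, O) = √O (r(C, O) = √(0 + O) = √O)
b(t) = (t + √3)² (b(t) = (√3 + t)² = (t + √3)²)
-(-20700999 + 8919*b(12)) = -(-20700999 + 8919*(12 + √3)²) = -8919*(-2321 + (12 + √3)²) = 20700999 - 8919*(12 + √3)²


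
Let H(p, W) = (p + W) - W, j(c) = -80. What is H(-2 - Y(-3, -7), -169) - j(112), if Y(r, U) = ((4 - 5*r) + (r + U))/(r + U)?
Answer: 789/10 ≈ 78.900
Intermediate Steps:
Y(r, U) = (4 + U - 4*r)/(U + r) (Y(r, U) = ((4 - 5*r) + (U + r))/(U + r) = (4 + U - 4*r)/(U + r))
H(p, W) = p (H(p, W) = (W + p) - W = p)
H(-2 - Y(-3, -7), -169) - j(112) = (-2 - (4 - 7 - 4*(-3))/(-7 - 3)) - 1*(-80) = (-2 - (4 - 7 + 12)/(-10)) + 80 = (-2 - (-1)*9/10) + 80 = (-2 - 1*(-9/10)) + 80 = (-2 + 9/10) + 80 = -11/10 + 80 = 789/10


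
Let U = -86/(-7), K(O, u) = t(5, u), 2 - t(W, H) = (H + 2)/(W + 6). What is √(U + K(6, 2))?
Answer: 4*√5159/77 ≈ 3.7312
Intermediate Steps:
t(W, H) = 2 - (2 + H)/(6 + W) (t(W, H) = 2 - (H + 2)/(W + 6) = 2 - (2 + H)/(6 + W))
K(O, u) = 20/11 - u/11 (K(O, u) = (10 - u + 2*5)/(6 + 5) = (10 - u + 10)/11 = (20 - u)/11 = 20/11 - u/11)
U = 86/7 (U = -86*(-⅐) = 86/7 ≈ 12.286)
√(U + K(6, 2)) = √(86/7 + (20/11 - 1/11*2)) = √(86/7 + (20/11 - 2/11)) = √(86/7 + 18/11) = √(1072/77) = 4*√5159/77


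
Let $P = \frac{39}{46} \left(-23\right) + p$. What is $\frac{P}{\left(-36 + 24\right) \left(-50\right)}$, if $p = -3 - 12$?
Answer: $- \frac{23}{400} \approx -0.0575$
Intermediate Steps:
$p = -15$ ($p = -3 - 12 = -15$)
$P = - \frac{69}{2}$ ($P = \frac{39}{46} \left(-23\right) - 15 = - \frac{39}{2} - 15 = - \frac{69}{2} \approx -34.5$)
$\frac{P}{\left(-36 + 24\right) \left(-50\right)} = - \frac{69}{2 \left(-36 + 24\right) \left(-50\right)} = - \frac{69}{2 \left(\left(-12\right) \left(-50\right)\right)} = - \frac{69}{2 \cdot 600} = \left(- \frac{69}{2}\right) \frac{1}{600} = - \frac{23}{400}$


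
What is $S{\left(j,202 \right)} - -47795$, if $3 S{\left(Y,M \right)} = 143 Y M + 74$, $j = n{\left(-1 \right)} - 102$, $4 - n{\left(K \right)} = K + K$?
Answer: $- \frac{2629597}{3} \approx -8.7653 \cdot 10^{5}$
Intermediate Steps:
$n{\left(K \right)} = 4 - 2 K$ ($n{\left(K \right)} = 4 - \left(K + K\right) = 4 - 2 K$)
$j = -96$ ($j = \left(4 - -2\right) - 102 = \left(4 + 2\right) - 102 = 6 - 102 = -96$)
$S{\left(Y,M \right)} = \frac{74}{3} + \frac{143 M Y}{3}$ ($S{\left(Y,M \right)} = \frac{143 Y M + 74}{3} = \frac{143 M Y + 74}{3} = \frac{74 + 143 M Y}{3} = \frac{74}{3} + \frac{143 M Y}{3}$)
$S{\left(j,202 \right)} - -47795 = \left(\frac{74}{3} + \frac{143}{3} \cdot 202 \left(-96\right)\right) - -47795 = \left(\frac{74}{3} - 924352\right) + 47795 = - \frac{2772982}{3} + 47795 = - \frac{2629597}{3}$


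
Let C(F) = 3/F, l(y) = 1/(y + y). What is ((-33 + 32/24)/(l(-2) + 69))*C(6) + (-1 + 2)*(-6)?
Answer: -1028/165 ≈ -6.2303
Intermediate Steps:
l(y) = 1/(2*y)
((-33 + 32/24)/(l(-2) + 69))*C(6) + (-1 + 2)*(-6) = ((-33 + 32/24)/((1/2)/(-2) + 69))*(3/6) + (-1 + 2)*(-6) = ((-33 + 32*(1/24))/((1/2)*(-1/2) + 69))*(3*(1/6)) + 1*(-6) = ((-33 + 4/3)/(-1/4 + 69))*(1/2) - 6 = -95/(3*275/4)*(1/2) - 6 = -95/3*4/275*(1/2) - 6 = -76/165*1/2 - 6 = -38/165 - 6 = -1028/165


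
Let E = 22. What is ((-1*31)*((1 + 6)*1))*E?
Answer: -4774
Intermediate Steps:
((-1*31)*((1 + 6)*1))*E = ((-1*31)*((1 + 6)*1))*22 = -217*22 = -4774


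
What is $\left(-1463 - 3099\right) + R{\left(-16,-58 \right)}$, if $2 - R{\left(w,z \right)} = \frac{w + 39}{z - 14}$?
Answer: $- \frac{328297}{72} \approx -4559.7$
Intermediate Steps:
$R{\left(w,z \right)} = 2 - \frac{39 + w}{-14 + z}$ ($R{\left(w,z \right)} = 2 - \frac{w + 39}{z - 14} = 2 - \frac{39 + w}{-14 + z}$)
$\left(-1463 - 3099\right) + R{\left(-16,-58 \right)} = \left(-1463 - 3099\right) + \frac{-67 - -16 + 2 \left(-58\right)}{-14 - 58} = \left(-1463 - 3099\right) + \frac{-67 + 16 - 116}{-72} = -4562 - - \frac{167}{72} = -4562 + \frac{167}{72} = - \frac{328297}{72}$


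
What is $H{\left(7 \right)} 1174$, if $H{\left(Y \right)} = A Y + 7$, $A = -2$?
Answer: $-8218$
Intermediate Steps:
$H{\left(Y \right)} = 7 - 2 Y$ ($H{\left(Y \right)} = - 2 Y + 7 = 7 - 2 Y$)
$H{\left(7 \right)} 1174 = \left(7 - 14\right) 1174 = \left(-7\right) 1174 = -8218$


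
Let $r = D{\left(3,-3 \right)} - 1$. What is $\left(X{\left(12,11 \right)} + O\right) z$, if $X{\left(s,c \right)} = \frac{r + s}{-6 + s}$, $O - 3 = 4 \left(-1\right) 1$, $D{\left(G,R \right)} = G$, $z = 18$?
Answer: $24$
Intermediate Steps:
$O = -1$ ($O = 3 + 4 \left(-1\right) 1 = 3 - 4 = -1$)
$r = 2$ ($r = 3 - 1 = 2$)
$X{\left(s,c \right)} = \frac{2 + s}{-6 + s}$
$\left(X{\left(12,11 \right)} + O\right) z = \left(\frac{2 + 12}{-6 + 12} - 1\right) 18 = \left(\frac{1}{6} \cdot 14 - 1\right) 18 = \left(\frac{7}{3} - 1\right) 18 = \frac{4}{3} \cdot 18 = 24$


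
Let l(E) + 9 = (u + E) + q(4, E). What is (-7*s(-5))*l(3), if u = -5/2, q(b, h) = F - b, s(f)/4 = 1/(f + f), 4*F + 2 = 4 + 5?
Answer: -301/10 ≈ -30.100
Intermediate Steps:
F = 7/4 (F = -½ + (4 + 5)/4 = -½ + (¼)*9 = -½ + 9/4 = 7/4 ≈ 1.7500)
s(f) = 2/f (s(f) = 4/(f + f) = 4/((2*f)) = 4*(1/(2*f)) = 2/f)
q(b, h) = 7/4 - b
u = -5/2 (u = -5*½ = -5/2 ≈ -2.5000)
l(E) = -55/4 + E (l(E) = -9 + ((-5/2 + E) + (7/4 - 1*4)) = -9 + ((-5/2 + E) + (7/4 - 4)) = -9 + ((-5/2 + E) - 9/4) = -9 + (-19/4 + E) = -55/4 + E)
(-7*s(-5))*l(3) = (-14/(-5))*(-55/4 + 3) = -14*(-1)/5*(-43/4) = -7*(-⅖)*(-43/4) = (14/5)*(-43/4) = -301/10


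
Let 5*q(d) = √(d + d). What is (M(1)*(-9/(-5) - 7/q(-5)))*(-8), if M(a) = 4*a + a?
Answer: -72 - 140*I*√10 ≈ -72.0 - 442.72*I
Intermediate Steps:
M(a) = 5*a
q(d) = √2*√d/5 (q(d) = √(d + d)/5 = √(2*d)/5 = (√2*√d)/5 = √2*√d/5)
(M(1)*(-9/(-5) - 7/q(-5)))*(-8) = ((5*1)*(-9/(-5) - 7*(-I*√10/2)))*(-8) = (5*(-9*(-⅕) - 7*(-I*√10/2)))*(-8) = (5*(9/5 - 7*(-I*√10/2)))*(-8) = (5*(9/5 - (-7)*I*√10/2))*(-8) = (5*(9/5 + 7*I*√10/2))*(-8) = (9 + 35*I*√10/2)*(-8) = -72 - 140*I*√10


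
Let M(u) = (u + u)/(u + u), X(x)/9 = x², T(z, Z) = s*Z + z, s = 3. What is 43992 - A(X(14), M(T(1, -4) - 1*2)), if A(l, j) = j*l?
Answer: 42228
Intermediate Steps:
T(z, Z) = z + 3*Z (T(z, Z) = 3*Z + z = z + 3*Z)
X(x) = 9*x²
M(u) = 1 (M(u) = (2*u)/((2*u)) = (2*u)*(1/(2*u)) = 1)
43992 - A(X(14), M(T(1, -4) - 1*2)) = 43992 - 9*14² = 43992 - 9*196 = 43992 - 1764 = 42228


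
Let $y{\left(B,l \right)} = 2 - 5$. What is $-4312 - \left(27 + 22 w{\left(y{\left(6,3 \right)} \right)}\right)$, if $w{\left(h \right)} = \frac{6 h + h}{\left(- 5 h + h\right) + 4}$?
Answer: $- \frac{34481}{8} \approx -4310.1$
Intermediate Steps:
$y{\left(B,l \right)} = -3$
$w{\left(h \right)} = \frac{7 h}{4 - 4 h}$ ($w{\left(h \right)} = \frac{7 h}{- 4 h + 4} = \frac{7 h}{4 - 4 h}$)
$-4312 - \left(27 + 22 w{\left(y{\left(6,3 \right)} \right)}\right) = -4312 - \left(27 + 22 \left(\left(-7\right) \left(-3\right) \frac{1}{-4 + 4 \left(-3\right)}\right)\right) = -4312 - \left(27 + 22 \left(\left(-7\right) \left(-3\right) \frac{1}{-4 - 12}\right)\right) = -4312 - \left(27 + 22 \left(\left(-7\right) \left(-3\right) \frac{1}{-16}\right)\right) = -4312 - \left(27 + 22 \left(\left(-7\right) \left(-3\right) \left(- \frac{1}{16}\right)\right)\right) = -4312 - - \frac{15}{8} = -4312 + \left(\frac{231}{8} - 27\right) = -4312 + \frac{15}{8} = - \frac{34481}{8}$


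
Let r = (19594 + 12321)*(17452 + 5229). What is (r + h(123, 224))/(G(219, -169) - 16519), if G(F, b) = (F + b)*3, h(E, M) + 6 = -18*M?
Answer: -723860077/16369 ≈ -44221.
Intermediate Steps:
h(E, M) = -6 - 18*M
G(F, b) = 3*F + 3*b
r = 723864115 (r = 31915*22681 = 723864115)
(r + h(123, 224))/(G(219, -169) - 16519) = (723864115 + (-6 - 18*224))/((3*219 + 3*(-169)) - 16519) = (723864115 + (-6 - 4032))/((657 - 507) - 16519) = (723864115 - 4038)/(150 - 16519) = 723860077/(-16369) = 723860077*(-1/16369) = -723860077/16369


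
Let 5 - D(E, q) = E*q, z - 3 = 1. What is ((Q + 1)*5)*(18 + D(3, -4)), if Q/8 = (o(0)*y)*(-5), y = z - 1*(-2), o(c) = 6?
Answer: -251825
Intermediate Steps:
z = 4 (z = 3 + 1 = 4)
y = 6 (y = 4 - 1*(-2) = 4 + 2 = 6)
D(E, q) = 5 - E*q
Q = -1440 (Q = 8*((6*6)*(-5)) = 8*(36*(-5)) = 8*(-180) = -1440)
((Q + 1)*5)*(18 + D(3, -4)) = ((-1440 + 1)*5)*(18 + (5 - 1*3*(-4))) = (-1439*5)*(18 + (5 + 12)) = -7195*(18 + 17) = -7195*35 = -251825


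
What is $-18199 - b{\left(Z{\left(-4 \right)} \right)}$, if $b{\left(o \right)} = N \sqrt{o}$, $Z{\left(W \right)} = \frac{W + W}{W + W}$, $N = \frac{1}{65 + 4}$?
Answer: $- \frac{1255732}{69} \approx -18199.0$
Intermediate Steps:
$N = \frac{1}{69} \approx 0.014493$
$Z{\left(W \right)} = 1$ ($Z{\left(W \right)} = \frac{2 W}{2 W} = 2 W \frac{1}{2 W} = 1$)
$b{\left(o \right)} = \frac{\sqrt{o}}{69}$
$-18199 - b{\left(Z{\left(-4 \right)} \right)} = -18199 - \frac{\sqrt{1}}{69} = -18199 - \frac{1}{69} \cdot 1 = -18199 - \frac{1}{69} = - \frac{1255732}{69}$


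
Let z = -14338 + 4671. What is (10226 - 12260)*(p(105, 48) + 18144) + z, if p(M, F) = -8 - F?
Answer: -36800659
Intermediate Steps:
z = -9667
(10226 - 12260)*(p(105, 48) + 18144) + z = (10226 - 12260)*((-8 - 1*48) + 18144) - 9667 = -2034*((-8 - 48) + 18144) - 9667 = -2034*(-56 + 18144) - 9667 = -2034*18088 - 9667 = -36790992 - 9667 = -36800659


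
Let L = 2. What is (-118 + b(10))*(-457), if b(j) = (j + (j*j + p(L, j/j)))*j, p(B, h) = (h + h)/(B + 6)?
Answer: -899833/2 ≈ -4.4992e+5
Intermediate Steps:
p(B, h) = 2*h/(6 + B) (p(B, h) = (2*h)/(6 + B) = 2*h/(6 + B))
b(j) = j*(¼ + j + j²) (b(j) = (j + (j*j + 2*(j/j)/(6 + 2)))*j = (j + (j² + 2*1/8))*j = (j + (j² + 2*1*(⅛)))*j = (j + (j² + ¼))*j = (j + (¼ + j²))*j = (¼ + j + j²)*j = j*(¼ + j + j²))
(-118 + b(10))*(-457) = (-118 + 10*(¼ + 10 + 10²))*(-457) = (-118 + 10*(¼ + 10 + 100))*(-457) = (-118 + 10*(441/4))*(-457) = (-118 + 2205/2)*(-457) = (1969/2)*(-457) = -899833/2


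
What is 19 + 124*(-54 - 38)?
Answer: -11389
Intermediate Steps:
19 + 124*(-54 - 38) = 19 + 124*(-92) = 19 - 11408 = -11389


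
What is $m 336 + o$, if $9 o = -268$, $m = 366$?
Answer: $\frac{1106516}{9} \approx 1.2295 \cdot 10^{5}$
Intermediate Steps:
$o = - \frac{268}{9}$ ($o = \frac{1}{9} \left(-268\right) = - \frac{268}{9} \approx -29.778$)
$m 336 + o = 366 \cdot 336 - \frac{268}{9} = 122976 - \frac{268}{9} = \frac{1106516}{9}$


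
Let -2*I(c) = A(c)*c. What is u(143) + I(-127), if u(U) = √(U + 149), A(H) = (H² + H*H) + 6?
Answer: 2048764 + 2*√73 ≈ 2.0488e+6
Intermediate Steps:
A(H) = 6 + 2*H² (A(H) = (H² + H²) + 6 = 2*H² + 6 = 6 + 2*H²)
u(U) = √(149 + U)
I(c) = -c*(6 + 2*c²)/2 (I(c) = -(6 + 2*c²)*c/2 = -c*(6 + 2*c²)/2)
u(143) + I(-127) = √(149 + 143) - 1*(-127)*(3 + (-127)²) = √292 - 1*(-127)*(3 + 16129) = 2*√73 - 1*(-127)*16132 = 2*√73 + 2048764 = 2048764 + 2*√73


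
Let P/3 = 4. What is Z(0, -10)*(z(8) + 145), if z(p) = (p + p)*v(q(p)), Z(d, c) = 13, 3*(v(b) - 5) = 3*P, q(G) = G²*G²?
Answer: 5421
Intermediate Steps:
P = 12 (P = 3*4 = 12)
q(G) = G⁴
v(b) = 17 (v(b) = 5 + (3*12)/3 = 5 + (⅓)*36 = 5 + 12 = 17)
z(p) = 34*p (z(p) = (p + p)*17 = (2*p)*17 = 34*p)
Z(0, -10)*(z(8) + 145) = 13*(34*8 + 145) = 13*(272 + 145) = 13*417 = 5421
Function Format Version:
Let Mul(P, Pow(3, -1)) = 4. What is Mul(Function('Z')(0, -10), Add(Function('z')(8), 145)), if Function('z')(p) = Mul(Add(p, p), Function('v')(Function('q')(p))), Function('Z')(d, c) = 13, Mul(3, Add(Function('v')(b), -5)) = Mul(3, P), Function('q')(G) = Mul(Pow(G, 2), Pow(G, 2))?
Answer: 5421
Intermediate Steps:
P = 12 (P = Mul(3, 4) = 12)
Function('q')(G) = Pow(G, 4)
Function('v')(b) = 17 (Function('v')(b) = Add(5, Mul(Rational(1, 3), Mul(3, 12))) = Add(5, Mul(Rational(1, 3), 36)) = Add(5, 12) = 17)
Function('z')(p) = Mul(34, p) (Function('z')(p) = Mul(Add(p, p), 17) = Mul(Mul(2, p), 17) = Mul(34, p))
Mul(Function('Z')(0, -10), Add(Function('z')(8), 145)) = Mul(13, Add(Mul(34, 8), 145)) = Mul(13, Add(272, 145)) = Mul(13, 417) = 5421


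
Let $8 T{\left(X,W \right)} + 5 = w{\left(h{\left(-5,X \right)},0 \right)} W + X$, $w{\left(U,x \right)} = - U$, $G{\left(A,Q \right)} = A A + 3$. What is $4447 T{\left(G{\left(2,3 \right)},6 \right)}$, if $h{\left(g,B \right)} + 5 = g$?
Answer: $\frac{137857}{4} \approx 34464.0$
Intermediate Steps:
$G{\left(A,Q \right)} = 3 + A^{2}$ ($G{\left(A,Q \right)} = A^{2} + 3 = 3 + A^{2}$)
$h{\left(g,B \right)} = -5 + g$
$T{\left(X,W \right)} = - \frac{5}{8} + \frac{X}{8} + \frac{5 W}{4}$ ($T{\left(X,W \right)} = - \frac{5}{8} + \frac{- (-5 - 5) W + X}{8} = - \frac{5}{8} + \frac{\left(-1\right) \left(-10\right) W + X}{8} = - \frac{5}{8} + \frac{10 W + X}{8} = - \frac{5}{8} + \frac{X + 10 W}{8} = - \frac{5}{8} + \left(\frac{X}{8} + \frac{5 W}{4}\right) = - \frac{5}{8} + \frac{X}{8} + \frac{5 W}{4}$)
$4447 T{\left(G{\left(2,3 \right)},6 \right)} = 4447 \left(- \frac{5}{8} + \frac{3 + 2^{2}}{8} + \frac{5}{4} \cdot 6\right) = 4447 \left(- \frac{5}{8} + \frac{3 + 4}{8} + \frac{15}{2}\right) = 4447 \left(- \frac{5}{8} + \frac{1}{8} \cdot 7 + \frac{15}{2}\right) = 4447 \left(- \frac{5}{8} + \frac{7}{8} + \frac{15}{2}\right) = 4447 \cdot \frac{31}{4} = \frac{137857}{4}$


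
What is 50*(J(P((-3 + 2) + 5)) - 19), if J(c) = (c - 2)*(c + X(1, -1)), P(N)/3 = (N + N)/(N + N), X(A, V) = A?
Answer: -750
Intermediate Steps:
P(N) = 3 (P(N) = 3*((N + N)/(N + N)) = 3*((2*N)/((2*N))) = 3*((2*N)*(1/(2*N))) = 3*1 = 3)
J(c) = (1 + c)*(-2 + c) (J(c) = (c - 2)*(c + 1) = (-2 + c)*(1 + c) = (1 + c)*(-2 + c))
50*(J(P((-3 + 2) + 5)) - 19) = 50*((-2 + 3² - 1*3) - 19) = 50*((-2 + 9 - 3) - 19) = 50*(4 - 19) = 50*(-15) = -750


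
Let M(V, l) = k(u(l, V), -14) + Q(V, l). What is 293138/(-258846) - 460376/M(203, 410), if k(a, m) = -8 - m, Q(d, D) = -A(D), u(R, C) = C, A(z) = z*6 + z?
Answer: 7395433679/46333434 ≈ 159.61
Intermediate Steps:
A(z) = 7*z (A(z) = 6*z + z = 7*z)
Q(d, D) = -7*D
M(V, l) = 6 - 7*l (M(V, l) = (-8 - 1*(-14)) - 7*l = (-8 + 14) - 7*l = 6 - 7*l)
293138/(-258846) - 460376/M(203, 410) = 293138/(-258846) - 460376/(6 - 7*410) = 293138*(-1/258846) - 460376/(6 - 2870) = -146569/129423 - 460376/(-2864) = -146569/129423 - 460376*(-1/2864) = -146569/129423 + 57547/358 = 7395433679/46333434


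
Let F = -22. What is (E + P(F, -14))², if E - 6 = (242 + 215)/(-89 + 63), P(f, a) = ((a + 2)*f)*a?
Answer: 9292381609/676 ≈ 1.3746e+7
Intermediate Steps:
P(f, a) = a*f*(2 + a) (P(f, a) = ((2 + a)*f)*a = (f*(2 + a))*a = a*f*(2 + a))
E = -301/26 (E = 6 + (242 + 215)/(-89 + 63) = 6 + 457/(-26) = 6 + 457*(-1/26) = 6 - 457/26 = -301/26 ≈ -11.577)
(E + P(F, -14))² = (-301/26 - 14*(-22)*(2 - 14))² = (-301/26 - 14*(-22)*(-12))² = (-301/26 - 3696)² = (-96397/26)² = 9292381609/676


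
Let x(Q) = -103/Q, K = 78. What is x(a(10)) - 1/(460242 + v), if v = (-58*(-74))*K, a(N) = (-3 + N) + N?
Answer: -81886871/13515306 ≈ -6.0588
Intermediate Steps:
a(N) = -3 + 2*N
v = 334776 (v = -58*(-74)*78 = 4292*78 = 334776)
x(a(10)) - 1/(460242 + v) = -103/(-3 + 2*10) - 1/(460242 + 334776) = -103/(-3 + 20) - 1/795018 = -103/17 - 1*1/795018 = -103*1/17 - 1/795018 = -103/17 - 1/795018 = -81886871/13515306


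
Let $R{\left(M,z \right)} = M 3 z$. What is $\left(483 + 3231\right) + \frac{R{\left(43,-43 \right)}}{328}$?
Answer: $\frac{1212645}{328} \approx 3697.1$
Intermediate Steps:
$R{\left(M,z \right)} = 3 M z$
$\left(483 + 3231\right) + \frac{R{\left(43,-43 \right)}}{328} = \left(483 + 3231\right) + \frac{3 \cdot 43 \left(-43\right)}{328} = 3714 - \frac{5547}{328} = \frac{1212645}{328}$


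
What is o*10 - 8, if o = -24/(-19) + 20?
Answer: 3888/19 ≈ 204.63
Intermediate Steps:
o = 404/19 (o = -24*(-1/19) + 20 = 24/19 + 20 = 404/19 ≈ 21.263)
o*10 - 8 = (404/19)*10 - 8 = 4040/19 - 8 = 3888/19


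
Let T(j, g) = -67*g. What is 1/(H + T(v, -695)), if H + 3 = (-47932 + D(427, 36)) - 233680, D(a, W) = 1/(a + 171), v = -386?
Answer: -598/140559899 ≈ -4.2544e-6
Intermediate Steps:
D(a, W) = 1/(171 + a)
H = -168405769/598 (H = -3 + ((-47932 + 1/(171 + 427)) - 233680) = -3 + ((-47932 + 1/598) - 233680) = -3 + (-28663335/598 - 233680) = -3 - 168403975/598 = -168405769/598 ≈ -2.8162e+5)
1/(H + T(v, -695)) = 1/(-168405769/598 - 67*(-695)) = 1/(-168405769/598 + 46565) = 1/(-140559899/598) = -598/140559899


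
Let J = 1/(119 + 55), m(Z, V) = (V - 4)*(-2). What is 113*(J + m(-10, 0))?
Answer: 157409/174 ≈ 904.65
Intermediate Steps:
m(Z, V) = 8 - 2*V (m(Z, V) = (-4 + V)*(-2) = 8 - 2*V)
J = 1/174 ≈ 0.0057471
113*(J + m(-10, 0)) = 113*(1/174 + (8 - 2*0)) = 113*(1/174 + (8 + 0)) = 113*(1/174 + 8) = 113*(1393/174) = 157409/174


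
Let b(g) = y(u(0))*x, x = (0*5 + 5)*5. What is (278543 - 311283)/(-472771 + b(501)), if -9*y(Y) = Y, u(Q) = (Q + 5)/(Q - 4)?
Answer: 1178640/17019631 ≈ 0.069252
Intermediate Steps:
u(Q) = (5 + Q)/(-4 + Q)
y(Y) = -Y/9
x = 25 (x = (0 + 5)*5 = 5*5 = 25)
b(g) = 125/36 (b(g) = -(5 + 0)/(9*(-4 + 0))*25 = -5/(9*(-4))*25 = -(-1)*5/36*25 = -⅑*(-5/4)*25 = (5/36)*25 = 125/36)
(278543 - 311283)/(-472771 + b(501)) = (278543 - 311283)/(-472771 + 125/36) = -32740/(-17019631/36) = -32740*(-36/17019631) = 1178640/17019631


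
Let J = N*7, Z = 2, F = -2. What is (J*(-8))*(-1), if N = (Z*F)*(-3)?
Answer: 672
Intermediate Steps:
N = 12 (N = (2*(-2))*(-3) = -4*(-3) = 12)
J = 84 (J = 12*7 = 84)
(J*(-8))*(-1) = (84*(-8))*(-1) = -672*(-1) = 672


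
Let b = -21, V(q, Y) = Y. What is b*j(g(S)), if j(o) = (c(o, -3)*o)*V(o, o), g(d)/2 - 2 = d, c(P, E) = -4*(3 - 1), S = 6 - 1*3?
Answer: 16800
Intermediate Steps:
S = 3 (S = 6 - 3 = 3)
c(P, E) = -8 (c(P, E) = -4*2 = -8)
g(d) = 4 + 2*d
j(o) = -8*o² (j(o) = (-8*o)*o = -8*o²)
b*j(g(S)) = -(-168)*(4 + 2*3)² = -(-168)*(4 + 6)² = -(-168)*10² = -(-168)*100 = -21*(-800) = 16800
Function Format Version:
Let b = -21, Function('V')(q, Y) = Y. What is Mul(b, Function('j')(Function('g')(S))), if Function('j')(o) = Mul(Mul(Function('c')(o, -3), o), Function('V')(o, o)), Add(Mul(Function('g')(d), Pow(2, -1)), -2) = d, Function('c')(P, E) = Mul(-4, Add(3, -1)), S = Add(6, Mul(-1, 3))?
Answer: 16800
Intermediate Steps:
S = 3 (S = Add(6, -3) = 3)
Function('c')(P, E) = -8 (Function('c')(P, E) = Mul(-4, 2) = -8)
Function('g')(d) = Add(4, Mul(2, d))
Function('j')(o) = Mul(-8, Pow(o, 2)) (Function('j')(o) = Mul(Mul(-8, o), o) = Mul(-8, Pow(o, 2)))
Mul(b, Function('j')(Function('g')(S))) = Mul(-21, Mul(-8, Pow(Add(4, Mul(2, 3)), 2))) = Mul(-21, Mul(-8, Pow(Add(4, 6), 2))) = Mul(-21, Mul(-8, Pow(10, 2))) = Mul(-21, Mul(-8, 100)) = Mul(-21, -800) = 16800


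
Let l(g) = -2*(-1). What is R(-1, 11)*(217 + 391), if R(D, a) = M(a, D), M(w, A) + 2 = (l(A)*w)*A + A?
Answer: -15200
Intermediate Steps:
l(g) = 2
M(w, A) = -2 + A + 2*A*w (M(w, A) = -2 + ((2*w)*A + A) = -2 + (2*A*w + A) = -2 + (A + 2*A*w) = -2 + A + 2*A*w)
R(D, a) = -2 + D + 2*D*a
R(-1, 11)*(217 + 391) = (-2 - 1 + 2*(-1)*11)*(217 + 391) = (-2 - 1 - 22)*608 = -25*608 = -15200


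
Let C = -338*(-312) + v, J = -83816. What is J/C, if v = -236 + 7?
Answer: -83816/105227 ≈ -0.79653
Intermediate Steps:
v = -229
C = 105227 (C = -338*(-312) - 229 = 105456 - 229 = 105227)
J/C = -83816/105227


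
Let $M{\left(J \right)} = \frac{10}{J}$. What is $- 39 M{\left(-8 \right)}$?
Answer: $\frac{195}{4} \approx 48.75$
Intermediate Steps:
$- 39 M{\left(-8 \right)} = - 39 \frac{10}{-8} = - 39 \cdot 10 \left(- \frac{1}{8}\right) = \left(-39\right) \left(- \frac{5}{4}\right) = \frac{195}{4}$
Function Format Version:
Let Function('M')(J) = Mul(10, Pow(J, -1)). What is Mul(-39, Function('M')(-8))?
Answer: Rational(195, 4) ≈ 48.750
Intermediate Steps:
Mul(-39, Function('M')(-8)) = Mul(-39, Mul(10, Pow(-8, -1))) = Mul(-39, Mul(10, Rational(-1, 8))) = Mul(-39, Rational(-5, 4)) = Rational(195, 4)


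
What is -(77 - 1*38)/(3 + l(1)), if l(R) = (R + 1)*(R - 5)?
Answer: 39/5 ≈ 7.8000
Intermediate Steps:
l(R) = (1 + R)*(-5 + R)
-(77 - 1*38)/(3 + l(1)) = -(77 - 1*38)/(3 + (-5 + 1² - 4*1)) = -(77 - 38)/(3 + (-5 + 1 - 4)) = -39/(3 - 8) = -39/(-5) = -(-1)*39/5 = -1*(-39/5) = 39/5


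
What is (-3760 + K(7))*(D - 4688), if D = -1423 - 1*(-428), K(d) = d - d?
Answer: 21368080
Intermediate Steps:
K(d) = 0
D = -995 (D = -1423 + 428 = -995)
(-3760 + K(7))*(D - 4688) = (-3760 + 0)*(-995 - 4688) = -3760*(-5683) = 21368080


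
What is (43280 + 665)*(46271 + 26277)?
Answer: 3188121860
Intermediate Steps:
(43280 + 665)*(46271 + 26277) = 43945*72548 = 3188121860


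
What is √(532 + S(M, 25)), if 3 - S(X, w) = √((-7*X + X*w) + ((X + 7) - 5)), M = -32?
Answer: √(535 - I*√606) ≈ 23.136 - 0.532*I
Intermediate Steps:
S(X, w) = 3 - √(2 - 6*X + X*w) (S(X, w) = 3 - √((-7*X + X*w) + ((X + 7) - 5)) = 3 - √((-7*X + X*w) + ((7 + X) - 5)) = 3 - √((-7*X + X*w) + (2 + X)) = 3 - √(2 - 6*X + X*w))
√(532 + S(M, 25)) = √(532 + (3 - √(2 - 6*(-32) - 32*25))) = √(532 + (3 - √(2 + 192 - 800))) = √(532 + (3 - √(-606))) = √(532 + (3 - I*√606)) = √(535 - I*√606)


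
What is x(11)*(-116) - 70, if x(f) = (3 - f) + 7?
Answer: 46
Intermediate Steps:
x(f) = 10 - f
x(11)*(-116) - 70 = (10 - 1*11)*(-116) - 70 = (10 - 11)*(-116) - 70 = -1*(-116) - 70 = 116 - 70 = 46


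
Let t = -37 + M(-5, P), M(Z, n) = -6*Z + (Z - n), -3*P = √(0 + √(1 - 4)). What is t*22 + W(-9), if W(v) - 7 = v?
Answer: -266 + 22*3^(¼)*√I/3 ≈ -259.18 + 6.8244*I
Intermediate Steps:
W(v) = 7 + v
P = -3^(¼)*√I/3 (P = -√(0 + √(1 - 4))/3 = -√(0 + √(-3))/3 = -√(0 + I*√3)/3 = -3^(¼)*√I/3 ≈ -0.3102 - 0.3102*I)
M(Z, n) = -n - 5*Z
t = -12 + 3^(¼)*√I/3 (t = -37 + (-(-1)*3^(¼)*√I/3 - 5*(-5)) = -37 + (3^(¼)*√I/3 + 25) = -37 + (25 + 3^(¼)*√I/3) = -12 + 3^(¼)*√I/3 ≈ -11.69 + 0.3102*I)
t*22 + W(-9) = (-12 + 3^(¼)*√I/3)*22 + (7 - 9) = (-264 + 22*3^(¼)*√I/3) - 2 = -266 + 22*3^(¼)*√I/3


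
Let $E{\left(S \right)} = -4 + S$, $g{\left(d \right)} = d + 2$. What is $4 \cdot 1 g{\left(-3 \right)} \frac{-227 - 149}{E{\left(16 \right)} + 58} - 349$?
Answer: $- \frac{11463}{35} \approx -327.51$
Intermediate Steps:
$g{\left(d \right)} = 2 + d$
$4 \cdot 1 g{\left(-3 \right)} \frac{-227 - 149}{E{\left(16 \right)} + 58} - 349 = 4 \cdot 1 \left(2 - 3\right) \frac{-227 - 149}{\left(-4 + 16\right) + 58} - 349 = 4 \left(-1\right) \left(- \frac{376}{12 + 58}\right) - 349 = - 4 \left(- \frac{376}{70}\right) - 349 = - 4 \left(\left(-376\right) \frac{1}{70}\right) - 349 = \left(-4\right) \left(- \frac{188}{35}\right) - 349 = \frac{752}{35} - 349 = - \frac{11463}{35}$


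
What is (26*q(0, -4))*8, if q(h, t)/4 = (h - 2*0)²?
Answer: 0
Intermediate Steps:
q(h, t) = 4*h² (q(h, t) = 4*(h - 2*0)² = 4*(h + 0)² = 4*h²)
(26*q(0, -4))*8 = (26*(4*0²))*8 = (26*(4*0))*8 = (26*0)*8 = 0*8 = 0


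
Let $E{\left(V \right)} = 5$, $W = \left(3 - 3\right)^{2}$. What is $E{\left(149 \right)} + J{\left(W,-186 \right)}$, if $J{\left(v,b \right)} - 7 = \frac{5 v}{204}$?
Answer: $12$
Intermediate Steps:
$W = 0$ ($W = 0^{2} = 0$)
$J{\left(v,b \right)} = 7 + \frac{5 v}{204}$
$E{\left(149 \right)} + J{\left(W,-186 \right)} = 5 + \left(7 + \frac{5}{204} \cdot 0\right) = 5 + \left(7 + 0\right) = 5 + 7 = 12$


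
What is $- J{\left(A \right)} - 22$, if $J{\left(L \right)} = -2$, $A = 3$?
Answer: $-20$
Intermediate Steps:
$- J{\left(A \right)} - 22 = \left(-1\right) \left(-2\right) - 22 = 2 - 22 = -20$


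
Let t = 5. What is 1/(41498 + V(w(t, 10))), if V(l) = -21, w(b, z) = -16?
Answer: 1/41477 ≈ 2.4110e-5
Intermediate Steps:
1/(41498 + V(w(t, 10))) = 1/(41498 - 21) = 1/41477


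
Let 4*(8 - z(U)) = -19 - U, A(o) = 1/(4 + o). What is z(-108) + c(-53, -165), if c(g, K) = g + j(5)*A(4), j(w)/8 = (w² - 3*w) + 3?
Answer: -217/4 ≈ -54.250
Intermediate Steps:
j(w) = 24 - 24*w + 8*w² (j(w) = 8*((w² - 3*w) + 3) = 8*(3 + w² - 3*w) = 24 - 24*w + 8*w²)
z(U) = 51/4 + U/4 (z(U) = 8 - (-19 - U)/4 = 8 + (19/4 + U/4) = 51/4 + U/4)
c(g, K) = 13 + g (c(g, K) = g + (24 - 24*5 + 8*5²)/(4 + 4) = g + (24 - 120 + 8*25)/8 = g + (24 - 120 + 200)*(⅛) = g + 104*(⅛) = g + 13 = 13 + g)
z(-108) + c(-53, -165) = (51/4 + (¼)*(-108)) + (13 - 53) = (51/4 - 27) - 40 = -57/4 - 40 = -217/4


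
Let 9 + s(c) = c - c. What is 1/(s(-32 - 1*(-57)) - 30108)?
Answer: -1/30117 ≈ -3.3204e-5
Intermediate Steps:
s(c) = -9 (s(c) = -9 + (c - c) = -9 + 0 = -9)
1/(s(-32 - 1*(-57)) - 30108) = 1/(-9 - 30108) = 1/(-30117) = -1/30117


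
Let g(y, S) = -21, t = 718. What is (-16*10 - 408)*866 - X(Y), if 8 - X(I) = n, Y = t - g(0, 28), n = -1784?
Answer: -493680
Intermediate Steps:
Y = 739 (Y = 718 - 1*(-21) = 718 + 21 = 739)
X(I) = 1792 (X(I) = 8 - 1*(-1784) = 8 + 1784 = 1792)
(-16*10 - 408)*866 - X(Y) = (-16*10 - 408)*866 - 1*1792 = (-160 - 408)*866 - 1792 = -568*866 - 1792 = -491888 - 1792 = -493680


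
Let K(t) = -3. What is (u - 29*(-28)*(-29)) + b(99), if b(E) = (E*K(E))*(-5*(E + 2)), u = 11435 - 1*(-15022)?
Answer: 152894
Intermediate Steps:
u = 26457 (u = 11435 + 15022 = 26457)
b(E) = -3*E*(-10 - 5*E) (b(E) = (E*(-3))*(-5*(E + 2)) = (-3*E)*(-5*(2 + E)) = (-3*E)*(-10 - 5*E) = -3*E*(-10 - 5*E))
(u - 29*(-28)*(-29)) + b(99) = (26457 - 29*(-28)*(-29)) + 15*99*(2 + 99) = (26457 + 812*(-29)) + 15*99*101 = (26457 - 23548) + 149985 = 2909 + 149985 = 152894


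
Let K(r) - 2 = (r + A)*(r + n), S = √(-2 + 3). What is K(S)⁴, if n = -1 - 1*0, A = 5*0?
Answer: 16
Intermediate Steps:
A = 0
n = -1 (n = -1 + 0 = -1)
S = 1 (S = √1 = 1)
K(r) = 2 + r*(-1 + r) (K(r) = 2 + (r + 0)*(r - 1) = 2 + r*(-1 + r))
K(S)⁴ = (2 + 1² - 1*1)⁴ = (2 + 1 - 1)⁴ = 2⁴ = 16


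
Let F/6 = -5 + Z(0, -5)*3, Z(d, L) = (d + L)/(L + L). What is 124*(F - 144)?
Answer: -20460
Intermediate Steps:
Z(d, L) = (L + d)/(2*L) (Z(d, L) = (L + d)/((2*L)) = (L + d)*(1/(2*L)) = (L + d)/(2*L))
F = -21 (F = 6*(-5 + ((½)*(-5 + 0)/(-5))*3) = 6*(-5 + ((½)*(-⅕)*(-5))*3) = 6*(-5 + (½)*3) = 6*(-5 + 3/2) = 6*(-7/2) = -21)
124*(F - 144) = 124*(-21 - 144) = 124*(-165) = -20460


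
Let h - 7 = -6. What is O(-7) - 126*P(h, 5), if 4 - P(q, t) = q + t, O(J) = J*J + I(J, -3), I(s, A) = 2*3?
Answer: 307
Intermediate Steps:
I(s, A) = 6
O(J) = 6 + J² (O(J) = J*J + 6 = J² + 6 = 6 + J²)
h = 1 (h = 7 - 6 = 1)
P(q, t) = 4 - q - t (P(q, t) = 4 - (q + t) = 4 + (-q - t) = 4 - q - t)
O(-7) - 126*P(h, 5) = (6 + (-7)²) - 126*(4 - 1*1 - 1*5) = (6 + 49) - 126*(4 - 1 - 5) = 55 - 126*(-2) = 55 + 252 = 307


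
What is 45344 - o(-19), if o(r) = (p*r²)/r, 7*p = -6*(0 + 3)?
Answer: 317066/7 ≈ 45295.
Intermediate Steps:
p = -18/7 (p = (-6*(0 + 3))/7 = (-6*3)/7 = (⅐)*(-18) = -18/7 ≈ -2.5714)
o(r) = -18*r/7 (o(r) = (-18*r²/7)/r = -18*r/7)
45344 - o(-19) = 45344 - (-18)*(-19)/7 = 45344 - 1*342/7 = 45344 - 342/7 = 317066/7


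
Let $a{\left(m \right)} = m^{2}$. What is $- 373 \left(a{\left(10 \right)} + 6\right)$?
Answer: $-39538$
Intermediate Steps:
$- 373 \left(a{\left(10 \right)} + 6\right) = - 373 \left(10^{2} + 6\right) = - 373 \left(100 + 6\right) = \left(-373\right) 106 = -39538$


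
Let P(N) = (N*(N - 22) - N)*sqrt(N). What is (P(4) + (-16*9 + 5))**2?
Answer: 84681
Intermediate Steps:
P(N) = sqrt(N)*(-N + N*(-22 + N)) (P(N) = (N*(-22 + N) - N)*sqrt(N) = (-N + N*(-22 + N))*sqrt(N) = sqrt(N)*(-N + N*(-22 + N)))
(P(4) + (-16*9 + 5))**2 = (4**(3/2)*(-23 + 4) + (-16*9 + 5))**2 = (8*(-19) + (-144 + 5))**2 = (-152 - 139)**2 = (-291)**2 = 84681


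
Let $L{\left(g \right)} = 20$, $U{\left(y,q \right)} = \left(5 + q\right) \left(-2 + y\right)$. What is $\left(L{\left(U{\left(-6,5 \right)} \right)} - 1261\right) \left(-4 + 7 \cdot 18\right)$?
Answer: $-151402$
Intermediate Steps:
$U{\left(y,q \right)} = \left(-2 + y\right) \left(5 + q\right)$
$\left(L{\left(U{\left(-6,5 \right)} \right)} - 1261\right) \left(-4 + 7 \cdot 18\right) = \left(20 - 1261\right) \left(-4 + 7 \cdot 18\right) = \left(20 - 1261\right) \left(-4 + 126\right) = \left(-1241\right) 122 = -151402$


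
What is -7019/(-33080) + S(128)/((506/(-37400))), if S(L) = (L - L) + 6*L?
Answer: -43189086563/760840 ≈ -56765.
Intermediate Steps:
S(L) = 6*L (S(L) = 0 + 6*L = 6*L)
-7019/(-33080) + S(128)/((506/(-37400))) = -7019/(-33080) + (6*128)/((506/(-37400))) = -7019*(-1/33080) + 768/((506*(-1/37400))) = 7019/33080 + 768/(-23/1700) = 7019/33080 + 768*(-1700/23) = 7019/33080 - 1305600/23 = -43189086563/760840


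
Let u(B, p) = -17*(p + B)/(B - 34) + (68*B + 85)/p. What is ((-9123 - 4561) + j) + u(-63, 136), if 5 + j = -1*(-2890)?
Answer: -8394055/776 ≈ -10817.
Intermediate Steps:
j = 2885 (j = -5 - 1*(-2890) = -5 + 2890 = 2885)
u(B, p) = (85 + 68*B)/p - 17*(B + p)/(-34 + B) (u(B, p) = -17*(B + p)/(-34 + B) + (85 + 68*B)/p = (85 + 68*B)/p - 17*(B + p)/(-34 + B))
((-9123 - 4561) + j) + u(-63, 136) = ((-9123 - 4561) + 2885) + 17*(-170 - 1*136² - 131*(-63) + 4*(-63)² - 1*(-63)*136)/(136*(-34 - 63)) = (-13684 + 2885) + 17*(1/136)*(-170 - 1*18496 + 8253 + 4*3969 + 8568)/(-97) = -10799 + 17*(1/136)*(-1/97)*(-170 - 18496 + 8253 + 15876 + 8568) = -10799 + 17*(1/136)*(-1/97)*14031 = -10799 - 14031/776 = -8394055/776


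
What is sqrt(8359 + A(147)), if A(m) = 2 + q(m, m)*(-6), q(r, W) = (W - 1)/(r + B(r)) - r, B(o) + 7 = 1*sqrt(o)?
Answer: sqrt(9052008 + 452907*sqrt(3))/(7*sqrt(20 + sqrt(3))) ≈ 96.111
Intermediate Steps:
B(o) = -7 + sqrt(o) (B(o) = -7 + 1*sqrt(o) = -7 + sqrt(o))
q(r, W) = -r + (-1 + W)/(-7 + r + sqrt(r)) (q(r, W) = (W - 1)/(r + (-7 + sqrt(r))) - r = (-1 + W)/(-7 + r + sqrt(r)) - r = -r + (-1 + W)/(-7 + r + sqrt(r)))
A(m) = 2 - 6*(-1 + m - m**2 - m*(-7 + sqrt(m)))/(-7 + m + sqrt(m)) (A(m) = 2 + ((-1 + m - m**2 - m*(-7 + sqrt(m)))/(-7 + m + sqrt(m)))*(-6) = 2 - 6*(-1 + m - m**2 - m*(-7 + sqrt(m)))/(-7 + m + sqrt(m)))
sqrt(8359 + A(147)) = sqrt(8359 + 2*(-4 + sqrt(147) - 23*147 + 3*147**2 + 3*147**(3/2))/(-7 + 147 + sqrt(147))) = sqrt(8359 + 2*(-4 + 7*sqrt(3) - 3381 + 3*21609 + 3*(1029*sqrt(3)))/(-7 + 147 + 7*sqrt(3))) = sqrt(8359 + 2*(-4 + 7*sqrt(3) - 3381 + 64827 + 3087*sqrt(3))/(140 + 7*sqrt(3))) = sqrt(8359 + 2*(61442 + 3094*sqrt(3))/(140 + 7*sqrt(3)))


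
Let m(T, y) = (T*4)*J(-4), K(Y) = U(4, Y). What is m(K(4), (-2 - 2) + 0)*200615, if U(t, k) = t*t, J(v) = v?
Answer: -51357440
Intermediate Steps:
U(t, k) = t²
K(Y) = 16 (K(Y) = 4² = 16)
m(T, y) = -16*T (m(T, y) = (T*4)*(-4) = (4*T)*(-4) = -16*T)
m(K(4), (-2 - 2) + 0)*200615 = -16*16*200615 = -256*200615 = -51357440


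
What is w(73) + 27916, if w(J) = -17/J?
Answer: 2037851/73 ≈ 27916.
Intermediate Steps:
w(73) + 27916 = -17/73 + 27916 = 2037851/73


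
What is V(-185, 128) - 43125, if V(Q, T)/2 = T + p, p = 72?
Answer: -42725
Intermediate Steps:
V(Q, T) = 144 + 2*T (V(Q, T) = 2*(T + 72) = 2*(72 + T) = 144 + 2*T)
V(-185, 128) - 43125 = (144 + 2*128) - 43125 = (144 + 256) - 43125 = 400 - 43125 = -42725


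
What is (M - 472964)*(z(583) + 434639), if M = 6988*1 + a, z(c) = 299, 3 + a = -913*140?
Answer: -258265749462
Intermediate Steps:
a = -127823 (a = -3 - 913*140 = -3 - 127820 = -127823)
M = -120835 (M = 6988*1 - 127823 = 6988 - 127823 = -120835)
(M - 472964)*(z(583) + 434639) = (-120835 - 472964)*(299 + 434639) = -593799*434938 = -258265749462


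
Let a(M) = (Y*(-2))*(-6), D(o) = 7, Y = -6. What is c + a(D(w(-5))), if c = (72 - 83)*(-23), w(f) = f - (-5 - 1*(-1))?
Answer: 181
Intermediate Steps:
w(f) = 4 + f (w(f) = f - (-5 + 1) = f - 1*(-4) = f + 4 = 4 + f)
a(M) = -72 (a(M) = -6*(-2)*(-6) = 12*(-6) = -72)
c = 253 (c = -11*(-23) = 253)
c + a(D(w(-5))) = 253 - 72 = 181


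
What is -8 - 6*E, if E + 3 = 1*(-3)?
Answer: 28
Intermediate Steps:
E = -6 (E = -3 + 1*(-3) = -3 - 3 = -6)
-8 - 6*E = -8 - 6*(-6) = -8 + 36 = 28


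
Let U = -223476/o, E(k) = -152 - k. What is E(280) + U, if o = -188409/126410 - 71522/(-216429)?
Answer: 6100322944867128/31736075441 ≈ 1.9222e+5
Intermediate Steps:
o = -31736075441/27358789890 (o = -188409*1/126410 - 71522*(-1/216429) = -188409/126410 + 71522/216429 = -31736075441/27358789890 ≈ -1.1600)
U = 6114032929457640/31736075441 (U = -223476/(-31736075441/27358789890) = -223476*(-27358789890/31736075441) = 6114032929457640/31736075441 ≈ 1.9265e+5)
E(280) + U = (-152 - 1*280) + 6114032929457640/31736075441 = (-152 - 280) + 6114032929457640/31736075441 = -432 + 6114032929457640/31736075441 = 6100322944867128/31736075441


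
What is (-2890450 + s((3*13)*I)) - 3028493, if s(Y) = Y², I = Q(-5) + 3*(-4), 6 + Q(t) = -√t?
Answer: -5433744 + 54756*I*√5 ≈ -5.4337e+6 + 1.2244e+5*I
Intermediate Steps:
Q(t) = -6 - √t
I = -18 - I*√5 (I = (-6 - √(-5)) + 3*(-4) = (-6 - I*√5) - 12 = -18 - I*√5 ≈ -18.0 - 2.2361*I)
(-2890450 + s((3*13)*I)) - 3028493 = (-2890450 + ((3*13)*(-18 - I*√5))²) - 3028493 = (-2890450 + (39*(-18 - I*√5))²) - 3028493 = (-2890450 + (-702 - 39*I*√5)²) - 3028493 = -5918943 + (-702 - 39*I*√5)²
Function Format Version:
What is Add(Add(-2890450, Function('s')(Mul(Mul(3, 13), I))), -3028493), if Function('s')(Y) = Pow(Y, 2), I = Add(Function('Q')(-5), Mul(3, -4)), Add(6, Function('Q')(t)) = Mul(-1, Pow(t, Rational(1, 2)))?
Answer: Add(-5433744, Mul(54756, I, Pow(5, Rational(1, 2)))) ≈ Add(-5.4337e+6, Mul(1.2244e+5, I))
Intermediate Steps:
Function('Q')(t) = Add(-6, Mul(-1, Pow(t, Rational(1, 2))))
I = Add(-18, Mul(-1, I, Pow(5, Rational(1, 2)))) (I = Add(Add(-6, Mul(-1, Pow(-5, Rational(1, 2)))), Mul(3, -4)) = Add(Add(-6, Mul(-1, Mul(I, Pow(5, Rational(1, 2))))), -12) = Add(Add(-6, Mul(-1, I, Pow(5, Rational(1, 2)))), -12) = Add(-18, Mul(-1, I, Pow(5, Rational(1, 2)))) ≈ Add(-18.000, Mul(-2.2361, I)))
Add(Add(-2890450, Function('s')(Mul(Mul(3, 13), I))), -3028493) = Add(Add(-2890450, Pow(Mul(Mul(3, 13), Add(-18, Mul(-1, I, Pow(5, Rational(1, 2))))), 2)), -3028493) = Add(Add(-2890450, Pow(Mul(39, Add(-18, Mul(-1, I, Pow(5, Rational(1, 2))))), 2)), -3028493) = Add(Add(-2890450, Pow(Add(-702, Mul(-39, I, Pow(5, Rational(1, 2)))), 2)), -3028493) = Add(-5918943, Pow(Add(-702, Mul(-39, I, Pow(5, Rational(1, 2)))), 2))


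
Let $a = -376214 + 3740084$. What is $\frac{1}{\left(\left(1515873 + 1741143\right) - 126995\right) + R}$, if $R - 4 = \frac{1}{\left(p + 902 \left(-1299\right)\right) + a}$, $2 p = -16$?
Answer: $\frac{2192164}{6861528124101} \approx 3.1949 \cdot 10^{-7}$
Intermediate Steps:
$p = -8$ ($p = \frac{1}{2} \left(-16\right) = -8$)
$a = 3363870$
$R = \frac{8768657}{2192164}$ ($R = 4 + \frac{1}{\left(-8 + 902 \left(-1299\right)\right) + 3363870} = 4 + \frac{1}{\left(-8 - 1171698\right) + 3363870} = 4 + \frac{1}{-1171706 + 3363870} = 4 + \frac{1}{2192164} = \frac{8768657}{2192164} \approx 4.0$)
$\frac{1}{\left(\left(1515873 + 1741143\right) - 126995\right) + R} = \frac{1}{\left(\left(1515873 + 1741143\right) - 126995\right) + \frac{8768657}{2192164}} = \frac{1}{\left(3257016 - 126995\right) + \frac{8768657}{2192164}} = \frac{1}{3130021 + \frac{8768657}{2192164}} = \frac{1}{\frac{6861528124101}{2192164}} = \frac{2192164}{6861528124101}$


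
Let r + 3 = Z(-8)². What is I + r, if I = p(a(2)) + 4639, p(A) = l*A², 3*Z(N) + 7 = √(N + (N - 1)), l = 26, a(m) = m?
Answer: 42692/9 - 14*I*√17/9 ≈ 4743.6 - 6.4137*I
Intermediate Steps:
Z(N) = -7/3 + √(-1 + 2*N)/3 (Z(N) = -7/3 + √(N + (N - 1))/3 = -7/3 + √(N + (-1 + N))/3 = -7/3 + √(-1 + 2*N)/3)
p(A) = 26*A²
r = -3 + (-7/3 + I*√17/3)² (r = -3 + (-7/3 + √(-1 + 2*(-8))/3)² = -3 + (-7/3 + √(-1 - 16)/3)² = -3 + (-7/3 + √(-17)/3)² = -3 + (-7/3 + (I*√17)/3)² = -3 + (-7/3 + I*√17/3)² ≈ 0.55556 - 6.4137*I)
I = 4743 (I = 26*2² + 4639 = 26*4 + 4639 = 104 + 4639 = 4743)
I + r = 4743 + (5/9 - 14*I*√17/9) = 42692/9 - 14*I*√17/9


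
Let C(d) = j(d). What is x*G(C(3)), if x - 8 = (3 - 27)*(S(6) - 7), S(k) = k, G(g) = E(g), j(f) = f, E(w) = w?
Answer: 96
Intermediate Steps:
C(d) = d
G(g) = g
x = 32 (x = 8 + (3 - 27)*(6 - 7) = 8 - 24*(-1) = 8 + 24 = 32)
x*G(C(3)) = 32*3 = 96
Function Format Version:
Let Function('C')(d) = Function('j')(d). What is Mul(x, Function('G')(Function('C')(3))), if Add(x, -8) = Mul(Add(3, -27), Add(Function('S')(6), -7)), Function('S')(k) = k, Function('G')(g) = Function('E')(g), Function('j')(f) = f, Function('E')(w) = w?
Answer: 96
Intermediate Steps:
Function('C')(d) = d
Function('G')(g) = g
x = 32 (x = Add(8, Mul(Add(3, -27), Add(6, -7))) = Add(8, Mul(-24, -1)) = Add(8, 24) = 32)
Mul(x, Function('G')(Function('C')(3))) = Mul(32, 3) = 96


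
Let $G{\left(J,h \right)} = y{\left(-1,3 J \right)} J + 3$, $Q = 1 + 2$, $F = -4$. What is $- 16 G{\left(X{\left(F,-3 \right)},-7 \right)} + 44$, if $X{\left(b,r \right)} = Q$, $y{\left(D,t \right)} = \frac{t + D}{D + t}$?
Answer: $-52$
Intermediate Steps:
$y{\left(D,t \right)} = 1$ ($y{\left(D,t \right)} = \frac{D + t}{D + t} = 1$)
$Q = 3$
$X{\left(b,r \right)} = 3$
$G{\left(J,h \right)} = 3 + J$ ($G{\left(J,h \right)} = 1 J + 3 = J + 3 = 3 + J$)
$- 16 G{\left(X{\left(F,-3 \right)},-7 \right)} + 44 = - 16 \left(3 + 3\right) + 44 = \left(-16\right) 6 + 44 = -96 + 44 = -52$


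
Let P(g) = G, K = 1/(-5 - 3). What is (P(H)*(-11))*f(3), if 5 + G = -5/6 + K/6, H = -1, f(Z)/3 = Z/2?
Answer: 9273/32 ≈ 289.78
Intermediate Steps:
f(Z) = 3*Z/2 (f(Z) = 3*(Z/2) = 3*Z/2)
K = -⅛ (K = 1/(-8) = -⅛ ≈ -0.12500)
G = -281/48 (G = -5 + (-5/6 - ⅛/6) = -5 + (-5*⅙ - ⅛*⅙) = -5 + (-⅚ - 1/48) = -5 - 41/48 = -281/48 ≈ -5.8542)
P(g) = -281/48
(P(H)*(-11))*f(3) = (-281/48*(-11))*((3/2)*3) = (3091/48)*(9/2) = 9273/32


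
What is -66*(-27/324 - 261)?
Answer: 34463/2 ≈ 17232.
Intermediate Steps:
-66*(-27/324 - 261) = -66*(-27*1/324 - 261) = -66*(-1/12 - 261) = -66*(-3133/12) = 34463/2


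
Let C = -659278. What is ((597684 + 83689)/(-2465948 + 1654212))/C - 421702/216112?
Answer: -14104860181817815/7228401887014256 ≈ -1.9513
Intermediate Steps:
((597684 + 83689)/(-2465948 + 1654212))/C - 421702/216112 = ((597684 + 83689)/(-2465948 + 1654212))/(-659278) - 421702/216112 = (681373/(-811736))*(-1/659278) - 421702*1/216112 = (681373*(-1/811736))*(-1/659278) - 210851/108056 = -681373/811736*(-1/659278) - 210851/108056 = 681373/535159686608 - 210851/108056 = -14104860181817815/7228401887014256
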